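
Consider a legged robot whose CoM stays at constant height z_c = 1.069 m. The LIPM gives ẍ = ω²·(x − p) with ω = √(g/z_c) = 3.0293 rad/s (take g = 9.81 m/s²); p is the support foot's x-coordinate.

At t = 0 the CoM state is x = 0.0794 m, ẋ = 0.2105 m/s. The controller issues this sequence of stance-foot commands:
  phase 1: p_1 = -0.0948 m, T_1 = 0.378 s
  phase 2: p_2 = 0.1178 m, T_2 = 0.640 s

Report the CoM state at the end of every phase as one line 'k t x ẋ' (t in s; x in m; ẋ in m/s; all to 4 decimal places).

phase 1: p=-0.0948, T=0.378, ωT=1.145075, cosh=1.730439, sinh=1.412239; start (x,ẋ)=(0.079400, 0.210500) → end (x,ẋ)=(0.304776, 1.109502)
phase 2: p=0.1178, T=0.640, ωT=1.938752, cosh=3.546978, sinh=3.403094; start (x,ẋ)=(0.304776, 1.109502) → end (x,ẋ)=(2.027407, 5.862914)

1 0.3780 0.3048 1.1095
2 1.0180 2.0274 5.8629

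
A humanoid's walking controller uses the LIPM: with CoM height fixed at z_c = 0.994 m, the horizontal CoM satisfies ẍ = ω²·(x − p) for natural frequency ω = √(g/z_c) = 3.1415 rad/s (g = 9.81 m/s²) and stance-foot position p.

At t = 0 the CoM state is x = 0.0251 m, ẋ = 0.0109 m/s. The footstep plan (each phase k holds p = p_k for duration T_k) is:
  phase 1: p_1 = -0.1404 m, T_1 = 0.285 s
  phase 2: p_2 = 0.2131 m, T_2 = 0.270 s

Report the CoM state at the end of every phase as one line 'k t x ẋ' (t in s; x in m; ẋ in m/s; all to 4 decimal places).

phase 1: p=-0.1404, T=0.285, ωT=0.895327, cosh=1.428306, sinh=1.019832; start (x,ẋ)=(0.025100, 0.010900) → end (x,ẋ)=(0.099523, 0.545798)
phase 2: p=0.2131, T=0.270, ωT=0.848205, cosh=1.381817, sinh=0.953634; start (x,ẋ)=(0.099523, 0.545798) → end (x,ẋ)=(0.221840, 0.413934)

1 0.2850 0.0995 0.5458
2 0.5550 0.2218 0.4139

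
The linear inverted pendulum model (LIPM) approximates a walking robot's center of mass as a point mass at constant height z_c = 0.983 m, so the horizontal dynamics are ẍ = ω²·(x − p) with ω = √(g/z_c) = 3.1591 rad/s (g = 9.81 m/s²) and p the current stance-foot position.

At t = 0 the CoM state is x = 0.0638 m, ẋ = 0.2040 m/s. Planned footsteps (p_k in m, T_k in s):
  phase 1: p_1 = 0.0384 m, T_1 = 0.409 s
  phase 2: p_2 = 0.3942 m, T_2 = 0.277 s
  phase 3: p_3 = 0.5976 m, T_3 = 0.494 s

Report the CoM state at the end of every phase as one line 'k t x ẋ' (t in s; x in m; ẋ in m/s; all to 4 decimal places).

1 0.4090 0.1968 0.5344
2 0.6860 0.2839 0.1343
3 1.1800 -0.0855 -1.9216

phase 1: p=0.0384, T=0.409, ωT=1.292072, cosh=1.957511, sinh=1.682810; start (x,ẋ)=(0.063800, 0.204000) → end (x,ẋ)=(0.196789, 0.534363)
phase 2: p=0.3942, T=0.277, ωT=0.875071, cosh=1.407939, sinh=0.991106; start (x,ẋ)=(0.196789, 0.534363) → end (x,ẋ)=(0.283903, 0.134255)
phase 3: p=0.5976, T=0.494, ωT=1.560595, cosh=2.485833, sinh=2.275822; start (x,ẋ)=(0.283903, 0.134255) → end (x,ẋ)=(-0.085480, -1.921604)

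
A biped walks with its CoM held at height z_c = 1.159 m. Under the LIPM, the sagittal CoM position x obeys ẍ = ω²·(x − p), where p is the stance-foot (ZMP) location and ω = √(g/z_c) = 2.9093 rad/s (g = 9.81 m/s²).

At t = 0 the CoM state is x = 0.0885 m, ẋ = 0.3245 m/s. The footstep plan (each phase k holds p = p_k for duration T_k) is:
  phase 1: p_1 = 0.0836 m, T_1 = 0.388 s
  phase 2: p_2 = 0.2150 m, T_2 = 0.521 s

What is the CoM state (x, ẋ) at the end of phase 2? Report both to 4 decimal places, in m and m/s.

x = 0.7172, ẋ = 1.5671

phase 1: p=0.0836, T=0.388, ωT=1.128808, cosh=1.707694, sinh=1.384276; start (x,ẋ)=(0.088500, 0.324500) → end (x,ẋ)=(0.246368, 0.573880)
phase 2: p=0.2150, T=0.521, ωT=1.515745, cosh=2.386229, sinh=2.166584; start (x,ẋ)=(0.246368, 0.573880) → end (x,ẋ)=(0.717226, 1.567132)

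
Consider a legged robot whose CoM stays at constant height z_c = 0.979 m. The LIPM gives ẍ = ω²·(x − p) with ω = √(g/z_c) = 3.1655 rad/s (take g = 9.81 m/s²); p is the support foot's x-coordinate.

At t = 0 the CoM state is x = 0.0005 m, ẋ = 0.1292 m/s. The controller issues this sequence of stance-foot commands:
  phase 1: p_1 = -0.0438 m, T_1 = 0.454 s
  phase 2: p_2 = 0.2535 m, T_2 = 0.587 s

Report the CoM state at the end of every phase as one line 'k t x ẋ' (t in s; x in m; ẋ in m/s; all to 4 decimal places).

phase 1: p=-0.0438, T=0.454, ωT=1.437137, cosh=2.223118, sinh=1.985511; start (x,ẋ)=(0.000500, 0.129200) → end (x,ẋ)=(0.135723, 0.565658)
phase 2: p=0.2535, T=0.587, ωT=1.858148, cosh=3.283908, sinh=3.127947; start (x,ẋ)=(0.135723, 0.565658) → end (x,ẋ)=(0.425678, 0.691398)

1 0.4540 0.1357 0.5657
2 1.0410 0.4257 0.6914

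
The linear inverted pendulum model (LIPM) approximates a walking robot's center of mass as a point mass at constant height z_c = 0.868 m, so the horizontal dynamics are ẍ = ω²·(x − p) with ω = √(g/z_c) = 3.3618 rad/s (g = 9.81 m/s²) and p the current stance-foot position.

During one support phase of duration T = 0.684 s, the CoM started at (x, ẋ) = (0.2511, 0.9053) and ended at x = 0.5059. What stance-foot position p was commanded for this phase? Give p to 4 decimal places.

ωT = 3.3618·0.684 = 2.299471; cosh(ωT) = 5.034611, sinh(ωT) = 4.934299
x(T) = p + (x₀−p)·cosh(ωT) + (ẋ₀/ω)·sinh(ωT) ⇒ p·(1 − cosh) = x(T) − x₀·cosh − (ẋ₀/ω)·sinh
numerator   = 0.5059 − (0.2511)·5.034611 − (0.9053/3.3618)·4.934299 = -2.087049
denominator = 1 − 5.034611 = -4.034611
p = -2.087049 / -4.034611 = 0.5173

p = 0.5173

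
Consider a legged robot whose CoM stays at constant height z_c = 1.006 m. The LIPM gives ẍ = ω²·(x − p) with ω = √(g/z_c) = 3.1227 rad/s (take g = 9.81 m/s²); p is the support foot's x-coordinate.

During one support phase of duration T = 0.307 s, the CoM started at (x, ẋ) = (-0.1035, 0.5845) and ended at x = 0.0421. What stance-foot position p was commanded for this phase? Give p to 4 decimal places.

p = 0.0228

ωT = 3.1227·0.307 = 0.958669; cosh(ωT) = 1.495813, sinh(ωT) = 1.112410
x(T) = p + (x₀−p)·cosh(ωT) + (ẋ₀/ω)·sinh(ωT) ⇒ p·(1 − cosh) = x(T) − x₀·cosh − (ẋ₀/ω)·sinh
numerator   = 0.0421 − (-0.1035)·1.495813 − (0.5845/3.1227)·1.112410 = -0.011302
denominator = 1 − 1.495813 = -0.495813
p = -0.011302 / -0.495813 = 0.0228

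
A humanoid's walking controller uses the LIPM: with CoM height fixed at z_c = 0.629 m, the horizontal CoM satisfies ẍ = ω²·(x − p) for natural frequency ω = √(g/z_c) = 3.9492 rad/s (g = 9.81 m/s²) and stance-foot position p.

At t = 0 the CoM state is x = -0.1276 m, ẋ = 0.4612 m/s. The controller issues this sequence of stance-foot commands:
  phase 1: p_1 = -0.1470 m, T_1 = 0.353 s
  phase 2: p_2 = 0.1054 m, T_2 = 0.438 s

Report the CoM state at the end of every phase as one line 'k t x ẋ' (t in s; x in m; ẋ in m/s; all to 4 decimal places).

phase 1: p=-0.1470, T=0.353, ωT=1.394068, cosh=2.139639, sinh=1.891575; start (x,ẋ)=(-0.127600, 0.461200) → end (x,ẋ)=(0.115413, 1.131724)
phase 2: p=0.1054, T=0.438, ωT=1.729750, cosh=2.908285, sinh=2.730956; start (x,ẋ)=(0.115413, 1.131724) → end (x,ẋ)=(0.917132, 3.399367)

1 0.3530 0.1154 1.1317
2 0.7910 0.9171 3.3994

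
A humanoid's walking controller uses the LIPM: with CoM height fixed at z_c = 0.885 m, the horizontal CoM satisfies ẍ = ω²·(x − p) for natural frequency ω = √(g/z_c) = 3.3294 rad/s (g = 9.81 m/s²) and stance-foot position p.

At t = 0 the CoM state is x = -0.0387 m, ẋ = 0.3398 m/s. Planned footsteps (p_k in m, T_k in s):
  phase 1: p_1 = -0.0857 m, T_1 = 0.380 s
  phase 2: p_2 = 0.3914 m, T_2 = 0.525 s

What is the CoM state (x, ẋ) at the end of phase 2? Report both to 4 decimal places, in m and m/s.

x = 0.4953, ẋ = 0.6316

phase 1: p=-0.0857, T=0.380, ωT=1.265172, cosh=1.912946, sinh=1.630756; start (x,ẋ)=(-0.038700, 0.339800) → end (x,ẋ)=(0.170644, 0.905203)
phase 2: p=0.3914, T=0.525, ωT=1.747935, cosh=2.958432, sinh=2.784299; start (x,ẋ)=(0.170644, 0.905203) → end (x,ẋ)=(0.495309, 0.631564)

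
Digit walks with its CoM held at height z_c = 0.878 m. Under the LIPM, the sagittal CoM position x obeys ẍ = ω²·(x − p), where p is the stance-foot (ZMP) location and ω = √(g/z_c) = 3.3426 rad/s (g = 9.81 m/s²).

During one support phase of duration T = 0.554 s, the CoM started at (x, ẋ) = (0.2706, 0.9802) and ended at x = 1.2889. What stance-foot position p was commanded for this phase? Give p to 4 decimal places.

ωT = 3.3426·0.554 = 1.851800; cosh(ωT) = 3.264117, sinh(ωT) = 3.107163
x(T) = p + (x₀−p)·cosh(ωT) + (ẋ₀/ω)·sinh(ωT) ⇒ p·(1 − cosh) = x(T) − x₀·cosh − (ẋ₀/ω)·sinh
numerator   = 1.2889 − (0.2706)·3.264117 − (0.9802/3.3426)·3.107163 = -0.505529
denominator = 1 − 3.264117 = -2.264117
p = -0.505529 / -2.264117 = 0.2233

p = 0.2233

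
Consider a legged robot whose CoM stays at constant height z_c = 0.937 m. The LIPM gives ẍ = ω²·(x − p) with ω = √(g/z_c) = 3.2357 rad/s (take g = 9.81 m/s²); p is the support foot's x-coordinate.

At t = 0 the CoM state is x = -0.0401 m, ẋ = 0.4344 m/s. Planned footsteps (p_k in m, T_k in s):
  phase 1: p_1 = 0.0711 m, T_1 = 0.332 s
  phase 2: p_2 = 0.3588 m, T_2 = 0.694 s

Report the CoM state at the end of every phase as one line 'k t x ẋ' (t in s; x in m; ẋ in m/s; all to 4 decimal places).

1 0.3320 0.0629 0.2448
2 1.0260 -0.7009 -3.3016

phase 1: p=0.0711, T=0.332, ωT=1.074252, cosh=1.634678, sinh=1.293125; start (x,ẋ)=(-0.040100, 0.434400) → end (x,ẋ)=(0.062929, 0.244825)
phase 2: p=0.3588, T=0.694, ωT=2.245576, cosh=4.775860, sinh=4.669993; start (x,ẋ)=(0.062929, 0.244825) → end (x,ẋ)=(-0.700891, -3.301571)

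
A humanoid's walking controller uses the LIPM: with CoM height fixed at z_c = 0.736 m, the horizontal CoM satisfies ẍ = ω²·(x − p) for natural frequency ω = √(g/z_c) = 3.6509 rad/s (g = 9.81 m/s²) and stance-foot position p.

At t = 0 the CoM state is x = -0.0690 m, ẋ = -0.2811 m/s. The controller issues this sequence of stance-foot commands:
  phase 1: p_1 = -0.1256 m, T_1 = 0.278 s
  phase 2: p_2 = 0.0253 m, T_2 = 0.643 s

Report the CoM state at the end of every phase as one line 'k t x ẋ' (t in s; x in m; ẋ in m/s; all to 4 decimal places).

1 0.2780 -0.1295 -0.1911
2 0.9210 -1.0631 -3.9378

phase 1: p=-0.1256, T=0.278, ωT=1.014950, cosh=1.560823, sinh=1.198403; start (x,ẋ)=(-0.069000, -0.281100) → end (x,ẋ)=(-0.129528, -0.191108)
phase 2: p=0.0253, T=0.643, ωT=2.347529, cosh=5.277647, sinh=5.182042; start (x,ẋ)=(-0.129528, -0.191108) → end (x,ẋ)=(-1.063085, -3.937813)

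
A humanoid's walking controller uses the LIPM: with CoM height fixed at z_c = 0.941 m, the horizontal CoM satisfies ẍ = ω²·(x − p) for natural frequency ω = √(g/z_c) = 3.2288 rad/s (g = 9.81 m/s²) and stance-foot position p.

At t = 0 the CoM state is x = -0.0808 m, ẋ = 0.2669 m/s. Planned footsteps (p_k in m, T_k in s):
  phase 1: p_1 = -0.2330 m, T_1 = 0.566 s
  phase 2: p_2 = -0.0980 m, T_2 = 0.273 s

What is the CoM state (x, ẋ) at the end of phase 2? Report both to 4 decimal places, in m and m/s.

phase 1: p=-0.2330, T=0.566, ωT=1.827501, cosh=3.189571, sinh=3.028756; start (x,ẋ)=(-0.080800, 0.266900) → end (x,ẋ)=(0.502817, 2.339698)
phase 2: p=-0.0980, T=0.273, ωT=0.881462, cosh=1.414302, sinh=1.000126; start (x,ẋ)=(0.502817, 2.339698) → end (x,ẋ)=(1.476461, 5.249200)

x = 1.4765, ẋ = 5.2492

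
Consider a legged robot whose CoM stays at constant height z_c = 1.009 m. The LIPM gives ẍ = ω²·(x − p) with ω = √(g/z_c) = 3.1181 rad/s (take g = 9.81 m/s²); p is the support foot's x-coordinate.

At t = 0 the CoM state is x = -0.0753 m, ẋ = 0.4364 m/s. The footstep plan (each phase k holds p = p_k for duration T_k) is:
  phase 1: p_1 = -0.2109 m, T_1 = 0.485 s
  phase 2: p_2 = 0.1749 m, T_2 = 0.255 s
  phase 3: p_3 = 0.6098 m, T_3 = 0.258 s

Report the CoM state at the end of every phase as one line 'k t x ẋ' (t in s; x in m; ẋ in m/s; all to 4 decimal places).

1 0.4850 0.4137 1.9506
2 0.7400 1.0448 3.2569
3 0.9980 2.1272 5.5816

phase 1: p=-0.2109, T=0.485, ωT=1.512279, cosh=2.378732, sinh=2.158325; start (x,ẋ)=(-0.075300, 0.436400) → end (x,ẋ)=(0.413729, 1.950649)
phase 2: p=0.1749, T=0.255, ωT=0.795116, cosh=1.333113, sinh=0.881584; start (x,ẋ)=(0.413729, 1.950649) → end (x,ẋ)=(1.044795, 3.256944)
phase 3: p=0.6098, T=0.258, ωT=0.804470, cosh=1.341418, sinh=0.894093; start (x,ẋ)=(1.044795, 3.256944) → end (x,ẋ)=(2.127216, 5.581633)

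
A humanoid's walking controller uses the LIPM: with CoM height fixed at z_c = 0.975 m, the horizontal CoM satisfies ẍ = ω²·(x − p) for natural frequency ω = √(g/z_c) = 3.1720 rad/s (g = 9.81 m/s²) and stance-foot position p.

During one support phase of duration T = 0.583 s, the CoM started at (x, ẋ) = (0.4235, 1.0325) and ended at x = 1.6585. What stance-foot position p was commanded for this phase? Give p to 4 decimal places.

ωT = 3.1720·0.583 = 1.849276; cosh(ωT) = 3.256284, sinh(ωT) = 3.098933
x(T) = p + (x₀−p)·cosh(ωT) + (ẋ₀/ω)·sinh(ωT) ⇒ p·(1 − cosh) = x(T) − x₀·cosh − (ẋ₀/ω)·sinh
numerator   = 1.6585 − (0.4235)·3.256284 − (1.0325/3.1720)·3.098933 = -0.729253
denominator = 1 − 3.256284 = -2.256284
p = -0.729253 / -2.256284 = 0.3232

p = 0.3232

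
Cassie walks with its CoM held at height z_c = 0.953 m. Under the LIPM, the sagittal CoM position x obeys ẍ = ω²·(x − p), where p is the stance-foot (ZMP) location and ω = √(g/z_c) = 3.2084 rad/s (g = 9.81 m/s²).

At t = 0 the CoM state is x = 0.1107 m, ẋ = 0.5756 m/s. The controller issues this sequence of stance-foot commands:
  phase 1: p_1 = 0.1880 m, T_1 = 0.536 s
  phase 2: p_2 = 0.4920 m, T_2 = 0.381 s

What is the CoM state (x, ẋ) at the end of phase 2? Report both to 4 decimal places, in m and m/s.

x = 0.8921, ẋ = 1.6144

phase 1: p=0.1880, T=0.536, ωT=1.719702, cosh=2.880993, sinh=2.701874; start (x,ẋ)=(0.110700, 0.575600) → end (x,ẋ)=(0.450026, 0.988210)
phase 2: p=0.4920, T=0.381, ωT=1.222400, cosh=1.844925, sinh=1.550403; start (x,ẋ)=(0.450026, 0.988210) → end (x,ẋ)=(0.892097, 1.614383)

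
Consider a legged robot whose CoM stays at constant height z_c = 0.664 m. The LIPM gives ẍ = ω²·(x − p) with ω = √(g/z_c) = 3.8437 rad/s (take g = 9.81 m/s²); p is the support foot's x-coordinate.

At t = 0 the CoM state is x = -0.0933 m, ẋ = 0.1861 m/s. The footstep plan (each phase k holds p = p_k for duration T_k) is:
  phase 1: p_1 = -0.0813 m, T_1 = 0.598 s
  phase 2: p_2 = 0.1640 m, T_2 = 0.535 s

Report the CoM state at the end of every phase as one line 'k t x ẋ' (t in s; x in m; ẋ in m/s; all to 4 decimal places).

1 0.5980 0.0970 0.7087
2 1.1330 0.6068 1.8256

phase 1: p=-0.0813, T=0.598, ωT=2.298533, cosh=5.029982, sinh=4.929576; start (x,ẋ)=(-0.093300, 0.186100) → end (x,ẋ)=(0.097015, 0.708706)
phase 2: p=0.1640, T=0.535, ωT=2.056380, cosh=3.972766, sinh=3.844849; start (x,ẋ)=(0.097015, 0.708706) → end (x,ẋ)=(0.606802, 1.825587)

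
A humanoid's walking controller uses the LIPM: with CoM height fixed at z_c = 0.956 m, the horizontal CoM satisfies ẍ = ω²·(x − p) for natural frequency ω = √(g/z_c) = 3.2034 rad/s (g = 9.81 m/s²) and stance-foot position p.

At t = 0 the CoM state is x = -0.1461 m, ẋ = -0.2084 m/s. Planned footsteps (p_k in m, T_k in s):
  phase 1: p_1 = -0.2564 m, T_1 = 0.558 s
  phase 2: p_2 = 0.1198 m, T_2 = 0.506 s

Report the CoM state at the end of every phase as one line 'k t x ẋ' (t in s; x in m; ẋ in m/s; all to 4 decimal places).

phase 1: p=-0.2564, T=0.558, ωT=1.787497, cosh=3.070930, sinh=2.903551; start (x,ẋ)=(-0.146100, -0.208400) → end (x,ẋ)=(-0.106570, 0.385945)
phase 2: p=0.1198, T=0.506, ωT=1.620920, cosh=2.627730, sinh=2.430013; start (x,ẋ)=(-0.106570, 0.385945) → end (x,ẋ)=(-0.182271, -0.747971)

1 0.5580 -0.1066 0.3859
2 1.0640 -0.1823 -0.7480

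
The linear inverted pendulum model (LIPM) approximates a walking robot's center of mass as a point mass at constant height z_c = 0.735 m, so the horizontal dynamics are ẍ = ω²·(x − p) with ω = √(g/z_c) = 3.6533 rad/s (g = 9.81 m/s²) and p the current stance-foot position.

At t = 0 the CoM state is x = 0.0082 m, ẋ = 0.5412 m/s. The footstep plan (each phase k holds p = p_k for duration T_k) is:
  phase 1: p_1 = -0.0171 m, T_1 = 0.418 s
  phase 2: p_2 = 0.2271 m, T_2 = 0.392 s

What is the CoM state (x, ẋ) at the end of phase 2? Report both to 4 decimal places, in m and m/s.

phase 1: p=-0.0171, T=0.418, ωT=1.527079, cosh=2.410939, sinh=2.193770; start (x,ẋ)=(0.008200, 0.541200) → end (x,ẋ)=(0.368882, 1.507567)
phase 2: p=0.2271, T=0.392, ωT=1.432094, cosh=2.213133, sinh=1.974324; start (x,ẋ)=(0.368882, 1.507567) → end (x,ẋ)=(1.355605, 4.359090)

x = 1.3556, ẋ = 4.3591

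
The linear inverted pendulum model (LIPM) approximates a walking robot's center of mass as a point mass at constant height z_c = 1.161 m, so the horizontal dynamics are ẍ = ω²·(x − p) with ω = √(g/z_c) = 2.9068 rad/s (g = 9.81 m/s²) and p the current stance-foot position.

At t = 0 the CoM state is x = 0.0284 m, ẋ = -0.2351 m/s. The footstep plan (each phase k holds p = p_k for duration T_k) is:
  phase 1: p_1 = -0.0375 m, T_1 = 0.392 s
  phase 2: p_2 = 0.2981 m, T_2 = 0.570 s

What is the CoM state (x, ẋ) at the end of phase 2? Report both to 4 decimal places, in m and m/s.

phase 1: p=-0.0375, T=0.392, ωT=1.139466, cosh=1.722544, sinh=1.402554; start (x,ẋ)=(0.028400, -0.235100) → end (x,ẋ)=(-0.037422, -0.136299)
phase 2: p=0.2981, T=0.570, ωT=1.656876, cosh=2.716820, sinh=2.526086; start (x,ẋ)=(-0.037422, -0.136299) → end (x,ẋ)=(-0.731901, -2.833981)

x = -0.7319, ẋ = -2.8340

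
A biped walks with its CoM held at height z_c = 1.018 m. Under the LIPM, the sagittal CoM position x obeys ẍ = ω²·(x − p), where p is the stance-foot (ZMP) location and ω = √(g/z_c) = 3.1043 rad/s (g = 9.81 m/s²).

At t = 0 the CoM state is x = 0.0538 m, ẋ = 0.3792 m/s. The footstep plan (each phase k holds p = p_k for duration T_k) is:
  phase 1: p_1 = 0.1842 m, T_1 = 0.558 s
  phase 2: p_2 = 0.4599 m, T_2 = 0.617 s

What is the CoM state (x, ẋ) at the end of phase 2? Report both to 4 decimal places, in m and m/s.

phase 1: p=0.1842, T=0.558, ωT=1.732199, cosh=2.914984, sinh=2.738089; start (x,ẋ)=(0.053800, 0.379200) → end (x,ẋ)=(0.138552, -0.003019)
phase 2: p=0.4599, T=0.617, ωT=1.915353, cosh=3.468313, sinh=3.321023; start (x,ẋ)=(0.138552, -0.003019) → end (x,ẋ)=(-0.657864, -3.323388)

x = -0.6579, ẋ = -3.3234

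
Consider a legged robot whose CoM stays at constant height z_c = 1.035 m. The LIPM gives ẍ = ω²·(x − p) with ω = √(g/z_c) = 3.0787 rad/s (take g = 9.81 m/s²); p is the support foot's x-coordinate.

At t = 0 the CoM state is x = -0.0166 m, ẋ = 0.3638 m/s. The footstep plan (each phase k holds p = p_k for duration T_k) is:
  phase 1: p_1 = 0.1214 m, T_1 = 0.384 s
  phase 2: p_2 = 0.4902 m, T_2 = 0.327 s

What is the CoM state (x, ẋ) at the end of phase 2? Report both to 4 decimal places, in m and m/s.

phase 1: p=0.1214, T=0.384, ωT=1.182221, cosh=1.784103, sinh=1.477506; start (x,ẋ)=(-0.016600, 0.363800) → end (x,ẋ)=(0.049786, 0.021323)
phase 2: p=0.4902, T=0.327, ωT=1.006735, cosh=1.551031, sinh=1.185620; start (x,ẋ)=(0.049786, 0.021323) → end (x,ẋ)=(-0.184684, -1.574514)

x = -0.1847, ẋ = -1.5745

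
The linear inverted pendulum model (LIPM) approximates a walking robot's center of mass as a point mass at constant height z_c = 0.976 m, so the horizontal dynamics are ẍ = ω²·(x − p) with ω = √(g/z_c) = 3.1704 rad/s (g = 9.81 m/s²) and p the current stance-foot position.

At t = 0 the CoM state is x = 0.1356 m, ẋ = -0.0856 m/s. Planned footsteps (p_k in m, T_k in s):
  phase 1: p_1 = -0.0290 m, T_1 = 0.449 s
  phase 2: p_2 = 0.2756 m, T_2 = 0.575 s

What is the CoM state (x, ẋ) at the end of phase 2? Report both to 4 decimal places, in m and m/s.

phase 1: p=-0.0290, T=0.449, ωT=1.423510, cosh=2.196266, sinh=1.955399; start (x,ẋ)=(0.135600, -0.085600) → end (x,ẋ)=(0.279710, 0.832420)
phase 2: p=0.2756, T=0.575, ωT=1.822980, cosh=3.175911, sinh=3.014367; start (x,ẋ)=(0.279710, 0.832420) → end (x,ẋ)=(1.080106, 2.682973)

x = 1.0801, ẋ = 2.6830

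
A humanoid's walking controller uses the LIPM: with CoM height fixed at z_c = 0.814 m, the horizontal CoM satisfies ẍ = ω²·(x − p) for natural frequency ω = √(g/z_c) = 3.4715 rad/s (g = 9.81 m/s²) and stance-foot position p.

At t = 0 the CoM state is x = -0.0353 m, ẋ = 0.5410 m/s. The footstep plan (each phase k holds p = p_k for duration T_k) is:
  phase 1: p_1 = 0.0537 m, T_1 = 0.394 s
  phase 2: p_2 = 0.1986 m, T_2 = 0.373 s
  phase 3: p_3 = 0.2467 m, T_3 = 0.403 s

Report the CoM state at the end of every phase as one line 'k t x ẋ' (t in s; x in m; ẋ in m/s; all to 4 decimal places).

1 0.3940 0.1538 0.5638
2 0.7670 0.3848 0.8434
3 1.1700 1.0056 2.7243

phase 1: p=0.0537, T=0.394, ωT=1.367771, cosh=2.090631, sinh=1.835957; start (x,ẋ)=(-0.035300, 0.541000) → end (x,ẋ)=(0.153750, 0.563788)
phase 2: p=0.1986, T=0.373, ωT=1.294869, cosh=1.962227, sinh=1.688293; start (x,ẋ)=(0.153750, 0.563788) → end (x,ẋ)=(0.384781, 0.843418)
phase 3: p=0.2467, T=0.403, ωT=1.399015, cosh=2.149023, sinh=1.902183; start (x,ẋ)=(0.384781, 0.843418) → end (x,ẋ)=(1.005584, 2.724334)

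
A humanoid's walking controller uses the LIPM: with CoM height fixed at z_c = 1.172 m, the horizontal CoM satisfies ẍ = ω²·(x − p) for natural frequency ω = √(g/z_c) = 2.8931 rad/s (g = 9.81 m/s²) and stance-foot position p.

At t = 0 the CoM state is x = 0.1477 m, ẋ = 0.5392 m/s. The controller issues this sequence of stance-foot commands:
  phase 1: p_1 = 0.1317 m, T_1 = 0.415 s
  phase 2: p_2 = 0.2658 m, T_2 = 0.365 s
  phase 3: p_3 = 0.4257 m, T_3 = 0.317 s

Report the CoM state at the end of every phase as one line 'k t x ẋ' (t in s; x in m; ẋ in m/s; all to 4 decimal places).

phase 1: p=0.1317, T=0.415, ωT=1.200636, cosh=1.811617, sinh=1.510614; start (x,ẋ)=(0.147700, 0.539200) → end (x,ẋ)=(0.442226, 1.046749)
phase 2: p=0.2658, T=0.365, ωT=1.055981, cosh=1.611323, sinh=1.263472; start (x,ẋ)=(0.442226, 1.046749) → end (x,ẋ)=(1.007215, 2.331550)
phase 3: p=0.4257, T=0.317, ωT=0.917113, cosh=1.450864, sinh=1.051192; start (x,ẋ)=(1.007215, 2.331550) → end (x,ẋ)=(2.116554, 5.151265)

1 0.4150 0.4422 1.0467
2 0.7800 1.0072 2.3315
3 1.0970 2.1166 5.1513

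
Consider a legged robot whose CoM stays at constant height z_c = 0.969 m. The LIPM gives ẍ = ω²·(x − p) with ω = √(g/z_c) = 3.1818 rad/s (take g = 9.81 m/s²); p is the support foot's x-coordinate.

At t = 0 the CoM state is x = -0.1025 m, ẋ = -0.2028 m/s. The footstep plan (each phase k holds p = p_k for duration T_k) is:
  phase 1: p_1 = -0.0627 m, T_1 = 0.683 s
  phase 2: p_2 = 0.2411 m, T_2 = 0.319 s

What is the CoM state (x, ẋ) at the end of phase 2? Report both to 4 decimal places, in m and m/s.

x = -1.4877, ẋ = -5.1534

phase 1: p=-0.0627, T=0.683, ωT=2.173169, cosh=4.449951, sinh=4.336135; start (x,ẋ)=(-0.102500, -0.202800) → end (x,ẋ)=(-0.516183, -1.451559)
phase 2: p=0.2411, T=0.319, ωT=1.014994, cosh=1.560876, sinh=1.198471; start (x,ẋ)=(-0.516183, -1.451559) → end (x,ẋ)=(-1.487675, -5.153447)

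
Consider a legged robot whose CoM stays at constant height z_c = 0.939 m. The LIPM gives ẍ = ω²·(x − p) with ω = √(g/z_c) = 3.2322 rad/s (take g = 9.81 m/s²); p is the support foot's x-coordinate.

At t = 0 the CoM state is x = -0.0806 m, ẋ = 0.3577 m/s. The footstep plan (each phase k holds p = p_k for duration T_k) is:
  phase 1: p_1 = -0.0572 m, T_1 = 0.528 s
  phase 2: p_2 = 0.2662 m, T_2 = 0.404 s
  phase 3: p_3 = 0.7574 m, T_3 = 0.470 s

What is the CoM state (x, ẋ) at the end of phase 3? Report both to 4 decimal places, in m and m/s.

x = 0.8988, ẋ = 0.8711

phase 1: p=-0.0572, T=0.528, ωT=1.706602, cosh=2.845843, sinh=2.664361; start (x,ẋ)=(-0.080600, 0.357700) → end (x,ẋ)=(0.171066, 0.816443)
phase 2: p=0.2662, T=0.404, ωT=1.305809, cosh=1.980813, sinh=1.709860; start (x,ẋ)=(0.171066, 0.816443) → end (x,ẋ)=(0.509662, 1.091452)
phase 3: p=0.7574, T=0.470, ωT=1.519134, cosh=2.393584, sinh=2.174683; start (x,ẋ)=(0.509662, 1.091452) → end (x,ẋ)=(0.898767, 0.871129)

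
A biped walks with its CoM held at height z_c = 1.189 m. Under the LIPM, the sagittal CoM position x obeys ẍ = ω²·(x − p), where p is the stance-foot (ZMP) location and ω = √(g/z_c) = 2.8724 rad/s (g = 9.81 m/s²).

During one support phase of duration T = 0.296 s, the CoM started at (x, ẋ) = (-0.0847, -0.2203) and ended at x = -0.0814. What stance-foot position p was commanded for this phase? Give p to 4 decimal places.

ωT = 2.8724·0.296 = 0.850230; cosh(ωT) = 1.383751, sinh(ωT) = 0.956435
x(T) = p + (x₀−p)·cosh(ωT) + (ẋ₀/ω)·sinh(ωT) ⇒ p·(1 − cosh) = x(T) − x₀·cosh − (ẋ₀/ω)·sinh
numerator   = -0.0814 − (-0.0847)·1.383751 − (-0.2203/2.8724)·0.956435 = 0.109158
denominator = 1 − 1.383751 = -0.383751
p = 0.109158 / -0.383751 = -0.2844

p = -0.2844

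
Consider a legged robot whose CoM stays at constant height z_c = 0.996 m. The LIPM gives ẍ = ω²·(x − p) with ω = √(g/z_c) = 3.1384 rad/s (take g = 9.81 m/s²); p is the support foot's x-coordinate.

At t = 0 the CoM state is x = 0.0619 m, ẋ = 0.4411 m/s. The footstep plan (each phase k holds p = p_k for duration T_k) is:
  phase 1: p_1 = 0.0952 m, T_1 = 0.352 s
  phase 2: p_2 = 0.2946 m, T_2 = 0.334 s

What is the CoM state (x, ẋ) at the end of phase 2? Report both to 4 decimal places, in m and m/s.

x = 0.4269, ẋ = 0.6979

phase 1: p=0.0952, T=0.352, ωT=1.104717, cosh=1.674837, sinh=1.343532; start (x,ẋ)=(0.061900, 0.441100) → end (x,ẋ)=(0.228260, 0.598360)
phase 2: p=0.2946, T=0.334, ωT=1.048226, cosh=1.601572, sinh=1.251013; start (x,ẋ)=(0.228260, 0.598360) → end (x,ẋ)=(0.426868, 0.697856)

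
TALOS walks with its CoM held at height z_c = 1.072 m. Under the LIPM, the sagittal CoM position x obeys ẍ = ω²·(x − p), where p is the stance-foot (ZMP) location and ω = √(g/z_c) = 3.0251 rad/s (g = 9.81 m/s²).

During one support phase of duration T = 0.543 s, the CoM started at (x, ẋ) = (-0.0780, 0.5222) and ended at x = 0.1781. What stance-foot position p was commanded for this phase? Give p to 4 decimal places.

p = 0.0251

ωT = 3.0251·0.543 = 1.642629; cosh(ωT) = 2.681106, sinh(ωT) = 2.487636
x(T) = p + (x₀−p)·cosh(ωT) + (ẋ₀/ω)·sinh(ωT) ⇒ p·(1 − cosh) = x(T) − x₀·cosh − (ẋ₀/ω)·sinh
numerator   = 0.1781 − (-0.0780)·2.681106 − (0.5222/3.0251)·2.487636 = -0.042195
denominator = 1 − 2.681106 = -1.681106
p = -0.042195 / -1.681106 = 0.0251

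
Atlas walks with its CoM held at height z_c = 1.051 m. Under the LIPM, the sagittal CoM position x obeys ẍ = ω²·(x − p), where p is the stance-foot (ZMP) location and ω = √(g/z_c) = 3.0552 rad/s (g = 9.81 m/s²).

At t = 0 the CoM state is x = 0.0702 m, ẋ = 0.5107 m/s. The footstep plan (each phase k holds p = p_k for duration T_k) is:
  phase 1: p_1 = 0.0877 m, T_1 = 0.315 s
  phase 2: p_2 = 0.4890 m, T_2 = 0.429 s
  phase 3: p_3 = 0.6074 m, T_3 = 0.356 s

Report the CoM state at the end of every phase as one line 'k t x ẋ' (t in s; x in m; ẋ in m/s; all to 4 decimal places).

phase 1: p=0.0877, T=0.315, ωT=0.962388, cosh=1.499960, sinh=1.117981; start (x,ẋ)=(0.070200, 0.510700) → end (x,ẋ)=(0.248330, 0.706256)
phase 2: p=0.4890, T=0.429, ωT=1.310681, cosh=1.989167, sinh=1.719531; start (x,ẋ)=(0.248330, 0.706256) → end (x,ẋ)=(0.407762, 0.140497)
phase 3: p=0.6074, T=0.356, ωT=1.087651, cosh=1.652152, sinh=1.315145; start (x,ẋ)=(0.407762, 0.140497) → end (x,ẋ)=(0.338046, -0.570030)

1 0.3150 0.2483 0.7063
2 0.7440 0.4078 0.1405
3 1.1000 0.3380 -0.5700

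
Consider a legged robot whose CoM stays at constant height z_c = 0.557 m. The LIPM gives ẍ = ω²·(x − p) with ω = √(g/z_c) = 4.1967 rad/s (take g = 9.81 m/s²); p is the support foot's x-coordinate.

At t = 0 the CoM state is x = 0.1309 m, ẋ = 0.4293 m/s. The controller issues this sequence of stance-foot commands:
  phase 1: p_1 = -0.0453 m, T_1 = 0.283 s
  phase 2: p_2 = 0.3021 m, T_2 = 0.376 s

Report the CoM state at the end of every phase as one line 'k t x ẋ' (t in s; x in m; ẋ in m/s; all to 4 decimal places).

phase 1: p=-0.0453, T=0.283, ωT=1.187666, cosh=1.792175, sinh=1.487243; start (x,ẋ)=(0.130900, 0.429300) → end (x,ẋ)=(0.422618, 1.869136)
phase 2: p=0.3021, T=0.376, ωT=1.577959, cosh=2.525727, sinh=2.319331; start (x,ẋ)=(0.422618, 1.869136) → end (x,ẋ)=(1.639485, 5.893995)

1 0.2830 0.4226 1.8691
2 0.6590 1.6395 5.8940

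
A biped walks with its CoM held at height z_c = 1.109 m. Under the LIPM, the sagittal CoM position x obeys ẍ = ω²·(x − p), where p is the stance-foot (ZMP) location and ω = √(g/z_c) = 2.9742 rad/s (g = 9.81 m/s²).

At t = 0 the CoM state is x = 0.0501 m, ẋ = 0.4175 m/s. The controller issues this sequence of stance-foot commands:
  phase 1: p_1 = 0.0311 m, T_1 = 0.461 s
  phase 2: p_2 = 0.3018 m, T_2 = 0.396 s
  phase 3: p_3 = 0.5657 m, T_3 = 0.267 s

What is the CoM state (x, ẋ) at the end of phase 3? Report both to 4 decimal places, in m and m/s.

x = 1.4762, ẋ = 3.1876

phase 1: p=0.0311, T=0.461, ωT=1.371106, cosh=2.096766, sinh=1.842940; start (x,ẋ)=(0.050100, 0.417500) → end (x,ẋ)=(0.329639, 0.979544)
phase 2: p=0.3018, T=0.396, ωT=1.177783, cosh=1.777564, sinh=1.469604; start (x,ẋ)=(0.329639, 0.979544) → end (x,ẋ)=(0.835296, 1.862885)
phase 3: p=0.5657, T=0.267, ωT=0.794111, cosh=1.332228, sinh=0.880246; start (x,ẋ)=(0.835296, 1.862885) → end (x,ẋ)=(1.476203, 3.187597)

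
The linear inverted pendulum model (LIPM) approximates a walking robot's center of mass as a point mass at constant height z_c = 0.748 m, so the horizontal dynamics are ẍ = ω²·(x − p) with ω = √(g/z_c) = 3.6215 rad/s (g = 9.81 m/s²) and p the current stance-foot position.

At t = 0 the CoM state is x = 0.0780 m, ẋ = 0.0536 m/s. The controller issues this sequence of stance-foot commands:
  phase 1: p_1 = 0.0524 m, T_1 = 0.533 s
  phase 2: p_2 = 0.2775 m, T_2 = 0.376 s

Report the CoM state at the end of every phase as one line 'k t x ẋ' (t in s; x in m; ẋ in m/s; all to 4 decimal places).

1 0.5330 0.1924 0.5013
2 0.9090 0.3529 0.4805

phase 1: p=0.0524, T=0.533, ωT=1.930260, cosh=3.518204, sinh=3.373094; start (x,ẋ)=(0.078000, 0.053600) → end (x,ẋ)=(0.192389, 0.501297)
phase 2: p=0.2775, T=0.376, ωT=1.361684, cosh=2.079494, sinh=1.823266; start (x,ẋ)=(0.192389, 0.501297) → end (x,ẋ)=(0.352894, 0.480463)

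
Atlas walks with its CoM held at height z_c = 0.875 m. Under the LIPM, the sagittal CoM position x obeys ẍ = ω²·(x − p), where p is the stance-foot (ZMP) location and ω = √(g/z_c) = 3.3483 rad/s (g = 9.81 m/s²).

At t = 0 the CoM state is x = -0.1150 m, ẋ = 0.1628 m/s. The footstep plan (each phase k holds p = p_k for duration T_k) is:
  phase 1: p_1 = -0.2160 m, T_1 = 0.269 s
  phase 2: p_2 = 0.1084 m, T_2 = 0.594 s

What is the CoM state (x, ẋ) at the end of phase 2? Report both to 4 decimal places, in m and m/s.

x = 0.2479, ẋ = 0.6061

phase 1: p=-0.2160, T=0.269, ωT=0.900693, cosh=1.433798, sinh=1.027510; start (x,ẋ)=(-0.115000, 0.162800) → end (x,ẋ)=(-0.021227, 0.580904)
phase 2: p=0.1084, T=0.594, ωT=1.988890, cosh=3.722133, sinh=3.585286; start (x,ẋ)=(-0.021227, 0.580904) → end (x,ẋ)=(0.247929, 0.606077)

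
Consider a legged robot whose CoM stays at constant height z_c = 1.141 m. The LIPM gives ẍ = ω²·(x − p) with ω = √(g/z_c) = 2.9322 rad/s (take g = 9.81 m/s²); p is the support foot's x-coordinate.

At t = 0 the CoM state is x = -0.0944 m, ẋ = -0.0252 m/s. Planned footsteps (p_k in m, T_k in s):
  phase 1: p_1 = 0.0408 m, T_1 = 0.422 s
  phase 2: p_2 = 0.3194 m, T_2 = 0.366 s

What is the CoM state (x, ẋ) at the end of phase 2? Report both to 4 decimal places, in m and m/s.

phase 1: p=0.0408, T=0.422, ωT=1.237388, cosh=1.868371, sinh=1.578230; start (x,ẋ)=(-0.094400, -0.025200) → end (x,ẋ)=(-0.225367, -0.672746)
phase 2: p=0.3194, T=0.366, ωT=1.073185, cosh=1.633299, sinh=1.291381; start (x,ẋ)=(-0.225367, -0.672746) → end (x,ẋ)=(-0.866655, -3.161605)

x = -0.8667, ẋ = -3.1616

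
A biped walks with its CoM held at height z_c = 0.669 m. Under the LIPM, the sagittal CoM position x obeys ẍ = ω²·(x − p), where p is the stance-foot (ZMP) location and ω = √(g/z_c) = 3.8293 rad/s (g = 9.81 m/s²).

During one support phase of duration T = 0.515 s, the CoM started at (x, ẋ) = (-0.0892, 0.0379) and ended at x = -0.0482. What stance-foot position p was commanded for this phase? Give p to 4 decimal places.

p = -0.0915

ωT = 3.8293·0.515 = 1.972090; cosh(ωT) = 3.662421, sinh(ωT) = 3.523255
x(T) = p + (x₀−p)·cosh(ωT) + (ẋ₀/ω)·sinh(ωT) ⇒ p·(1 − cosh) = x(T) − x₀·cosh − (ẋ₀/ω)·sinh
numerator   = -0.0482 − (-0.0892)·3.662421 − (0.0379/3.8293)·3.523255 = 0.243617
denominator = 1 − 3.662421 = -2.662421
p = 0.243617 / -2.662421 = -0.0915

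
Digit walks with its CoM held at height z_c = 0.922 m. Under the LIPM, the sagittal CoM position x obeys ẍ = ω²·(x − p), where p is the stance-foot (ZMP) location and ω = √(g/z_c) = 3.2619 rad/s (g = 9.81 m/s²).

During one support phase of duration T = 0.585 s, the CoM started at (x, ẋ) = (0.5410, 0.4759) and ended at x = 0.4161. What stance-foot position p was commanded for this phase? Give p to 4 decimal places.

p = 0.7888

ωT = 3.2619·0.585 = 1.908211; cosh(ωT) = 3.444684, sinh(ωT) = 3.296338
x(T) = p + (x₀−p)·cosh(ωT) + (ẋ₀/ω)·sinh(ωT) ⇒ p·(1 − cosh) = x(T) − x₀·cosh − (ẋ₀/ω)·sinh
numerator   = 0.4161 − (0.5410)·3.444684 − (0.4759/3.2619)·3.296338 = -1.928398
denominator = 1 − 3.444684 = -2.444684
p = -1.928398 / -2.444684 = 0.7888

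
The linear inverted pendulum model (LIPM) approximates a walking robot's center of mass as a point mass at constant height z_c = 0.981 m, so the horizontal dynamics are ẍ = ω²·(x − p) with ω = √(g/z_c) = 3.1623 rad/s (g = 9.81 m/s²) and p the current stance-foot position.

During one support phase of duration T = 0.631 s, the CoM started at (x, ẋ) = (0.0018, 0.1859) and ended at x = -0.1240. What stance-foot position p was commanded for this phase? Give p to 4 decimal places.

p = 0.1249

ωT = 3.1623·0.631 = 1.995411; cosh(ωT) = 3.745593, sinh(ωT) = 3.609635
x(T) = p + (x₀−p)·cosh(ωT) + (ẋ₀/ω)·sinh(ωT) ⇒ p·(1 − cosh) = x(T) − x₀·cosh − (ẋ₀/ω)·sinh
numerator   = -0.1240 − (0.0018)·3.745593 − (0.1859/3.1623)·3.609635 = -0.342939
denominator = 1 − 3.745593 = -2.745593
p = -0.342939 / -2.745593 = 0.1249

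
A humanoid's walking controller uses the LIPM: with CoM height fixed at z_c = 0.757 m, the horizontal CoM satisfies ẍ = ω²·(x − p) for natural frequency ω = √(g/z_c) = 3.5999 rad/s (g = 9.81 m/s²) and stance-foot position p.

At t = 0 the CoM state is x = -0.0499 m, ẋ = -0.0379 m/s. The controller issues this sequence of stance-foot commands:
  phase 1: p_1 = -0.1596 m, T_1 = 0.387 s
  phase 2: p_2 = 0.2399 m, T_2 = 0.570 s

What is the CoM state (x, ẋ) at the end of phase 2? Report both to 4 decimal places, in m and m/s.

phase 1: p=-0.1596, T=0.387, ωT=1.393161, cosh=2.137926, sinh=1.889637; start (x,ẋ)=(-0.049900, -0.037900) → end (x,ẋ)=(0.055036, 0.665207)
phase 2: p=0.2399, T=0.570, ωT=2.051943, cosh=3.955747, sinh=3.827262; start (x,ẋ)=(0.055036, 0.665207) → end (x,ẋ)=(0.215846, 0.084382)

x = 0.2158, ẋ = 0.0844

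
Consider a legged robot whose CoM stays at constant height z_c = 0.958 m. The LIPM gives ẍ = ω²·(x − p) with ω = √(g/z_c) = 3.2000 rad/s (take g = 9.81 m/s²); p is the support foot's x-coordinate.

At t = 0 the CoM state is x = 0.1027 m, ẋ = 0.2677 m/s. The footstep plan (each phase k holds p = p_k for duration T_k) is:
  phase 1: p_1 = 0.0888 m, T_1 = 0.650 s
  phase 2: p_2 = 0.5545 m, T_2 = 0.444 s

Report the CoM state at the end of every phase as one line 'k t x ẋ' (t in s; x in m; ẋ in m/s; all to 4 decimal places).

phase 1: p=0.0888, T=0.650, ωT=2.080000, cosh=4.064700, sinh=3.939769; start (x,ẋ)=(0.102700, 0.267700) → end (x,ẋ)=(0.474886, 1.263361)
phase 2: p=0.5545, T=0.444, ωT=1.420800, cosh=2.190976, sinh=1.949455; start (x,ẋ)=(0.474886, 1.263361) → end (x,ẋ)=(1.149712, 2.271339)

1 0.6500 0.4749 1.2634
2 1.0940 1.1497 2.2713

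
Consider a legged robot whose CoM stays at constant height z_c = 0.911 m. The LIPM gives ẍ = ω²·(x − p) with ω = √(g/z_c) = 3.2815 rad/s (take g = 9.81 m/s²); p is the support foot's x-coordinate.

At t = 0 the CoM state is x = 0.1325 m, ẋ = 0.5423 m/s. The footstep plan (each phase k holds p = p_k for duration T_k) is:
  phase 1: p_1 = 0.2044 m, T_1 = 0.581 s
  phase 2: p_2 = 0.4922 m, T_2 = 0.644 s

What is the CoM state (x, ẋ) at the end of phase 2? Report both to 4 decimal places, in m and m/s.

x = 1.8816, ẋ = 4.6873

phase 1: p=0.2044, T=0.581, ωT=1.906551, cosh=3.439216, sinh=3.290624; start (x,ẋ)=(0.132500, 0.542300) → end (x,ẋ)=(0.500928, 1.088698)
phase 2: p=0.4922, T=0.644, ωT=2.113286, cosh=4.198115, sinh=4.077275; start (x,ẋ)=(0.500928, 1.088698) → end (x,ẋ)=(1.881553, 4.687258)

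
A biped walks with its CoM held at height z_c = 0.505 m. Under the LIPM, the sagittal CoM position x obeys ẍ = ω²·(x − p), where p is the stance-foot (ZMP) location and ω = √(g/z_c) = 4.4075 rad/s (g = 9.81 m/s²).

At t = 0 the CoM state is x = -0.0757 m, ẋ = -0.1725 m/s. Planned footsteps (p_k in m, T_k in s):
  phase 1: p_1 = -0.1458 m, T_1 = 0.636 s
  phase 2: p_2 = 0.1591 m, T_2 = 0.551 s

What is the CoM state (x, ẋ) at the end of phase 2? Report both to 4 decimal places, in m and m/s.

x = 1.3135, ẋ = 5.2040

phase 1: p=-0.1458, T=0.636, ωT=2.803170, cosh=8.278738, sinh=8.218121; start (x,ẋ)=(-0.075700, -0.172500) → end (x,ẋ)=(0.112900, 1.111035)
phase 2: p=0.1591, T=0.551, ωT=2.428533, cosh=5.715196, sinh=5.627030; start (x,ẋ)=(0.112900, 1.111035) → end (x,ẋ)=(1.313511, 5.203976)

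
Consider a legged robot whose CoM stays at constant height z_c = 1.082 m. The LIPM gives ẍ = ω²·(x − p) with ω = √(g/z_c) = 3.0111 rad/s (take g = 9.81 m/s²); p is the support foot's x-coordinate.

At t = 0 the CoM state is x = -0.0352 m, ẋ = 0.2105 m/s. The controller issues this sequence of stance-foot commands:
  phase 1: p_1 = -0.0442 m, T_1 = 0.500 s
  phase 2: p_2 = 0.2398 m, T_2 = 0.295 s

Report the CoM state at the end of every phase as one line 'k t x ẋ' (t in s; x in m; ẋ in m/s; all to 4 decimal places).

1 0.5000 0.1268 0.5557
2 0.7950 0.2656 0.4463

phase 1: p=-0.0442, T=0.500, ωT=1.505550, cosh=2.364263, sinh=2.142368; start (x,ẋ)=(-0.035200, 0.210500) → end (x,ẋ)=(0.126847, 0.555735)
phase 2: p=0.2398, T=0.295, ωT=0.888274, cosh=1.421148, sinh=1.009783; start (x,ẋ)=(0.126847, 0.555735) → end (x,ẋ)=(0.265645, 0.446342)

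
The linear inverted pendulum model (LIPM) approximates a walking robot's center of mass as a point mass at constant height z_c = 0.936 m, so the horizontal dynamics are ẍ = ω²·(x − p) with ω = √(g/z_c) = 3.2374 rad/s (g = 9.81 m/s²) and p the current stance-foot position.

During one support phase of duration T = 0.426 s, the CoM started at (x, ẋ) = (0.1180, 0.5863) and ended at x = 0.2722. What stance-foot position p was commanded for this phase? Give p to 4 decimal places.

ωT = 3.2374·0.426 = 1.379132; cosh(ωT) = 2.111626, sinh(ωT) = 1.859829
x(T) = p + (x₀−p)·cosh(ωT) + (ẋ₀/ω)·sinh(ωT) ⇒ p·(1 − cosh) = x(T) − x₀·cosh − (ẋ₀/ω)·sinh
numerator   = 0.2722 − (0.1180)·2.111626 − (0.5863/3.2374)·1.859829 = -0.313791
denominator = 1 − 2.111626 = -1.111626
p = -0.313791 / -1.111626 = 0.2823

p = 0.2823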